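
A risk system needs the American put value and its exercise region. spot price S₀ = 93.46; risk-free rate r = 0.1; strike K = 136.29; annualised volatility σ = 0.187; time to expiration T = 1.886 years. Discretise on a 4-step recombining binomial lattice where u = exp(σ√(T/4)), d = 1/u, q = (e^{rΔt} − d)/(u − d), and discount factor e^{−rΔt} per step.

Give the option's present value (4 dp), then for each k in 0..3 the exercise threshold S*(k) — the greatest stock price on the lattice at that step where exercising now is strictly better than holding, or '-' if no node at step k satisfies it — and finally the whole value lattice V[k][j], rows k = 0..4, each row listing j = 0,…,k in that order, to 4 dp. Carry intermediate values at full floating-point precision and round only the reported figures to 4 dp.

params: Δt=0.47150 u=1.13701 d=0.87950 q=0.65542 e^(-rΔt)=0.95394
t_4 payoffs: 80.3705 63.9973 42.8300 15.4649 0.0000
t_3: node(3,0) S=63.5812 payoff=72.7088 vs cont=66.4319 → 72.7088 [stop]  node(3,1) S=82.1978 payoff=54.0922 vs cont=47.8153 → 54.0922 [stop]  node(3,2) S=106.2653 payoff=30.0247 vs cont=23.7478 → 30.0247 [stop]  node(3,3) S=137.3798 payoff=0.0000 vs cont=5.0834 → 5.0834 [wait]  ⇒ S*(3)=106.2653
t_2: node(2,0) S=72.2927 payoff=63.9973 vs cont=57.7204 → 63.9973 [stop]  node(2,1) S=93.4600 payoff=42.8300 vs cont=36.5531 → 42.8300 [stop]  node(2,2) S=120.8251 payoff=15.4649 vs cont=13.0477 → 15.4649 [stop]  ⇒ S*(2)=120.8251
t_1: node(1,0) S=82.1978 payoff=54.0922 vs cont=47.8153 → 54.0922 [stop]  node(1,1) S=106.2653 payoff=30.0247 vs cont=23.7478 → 30.0247 [stop]  ⇒ S*(1)=106.2653
t_0: node(0,0) S=93.4600 payoff=42.8300 vs cont=36.5531 → 42.8300 [stop]  ⇒ S*(0)=93.4600

price = 42.8300
boundary = 93.4600 106.2653 120.8251 106.2653
tree:
42.8300
54.0922 30.0247
63.9973 42.8300 15.4649
72.7088 54.0922 30.0247 5.0834
80.3705 63.9973 42.8300 15.4649 0.0000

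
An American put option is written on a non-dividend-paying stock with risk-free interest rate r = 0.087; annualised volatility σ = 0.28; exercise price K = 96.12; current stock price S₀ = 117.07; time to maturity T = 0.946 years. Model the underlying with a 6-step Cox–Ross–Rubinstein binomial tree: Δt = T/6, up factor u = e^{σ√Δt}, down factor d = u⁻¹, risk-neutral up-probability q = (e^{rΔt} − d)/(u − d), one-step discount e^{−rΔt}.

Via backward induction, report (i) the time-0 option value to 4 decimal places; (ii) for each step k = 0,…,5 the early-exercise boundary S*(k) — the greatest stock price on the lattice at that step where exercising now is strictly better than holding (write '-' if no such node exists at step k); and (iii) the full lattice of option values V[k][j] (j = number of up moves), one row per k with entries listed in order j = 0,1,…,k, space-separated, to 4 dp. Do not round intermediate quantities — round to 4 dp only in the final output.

Δt=0.15767, u=1.11760, d=0.89478, q=0.53422, disc=e^(-rΔt)=0.98638
k=6 terminal: V=max(K-S,0) → 36.0392 21.0778 2.3906 0.0000 0.0000 0.0000 0.0000
k=5: j=0 S=67.1461 intr=28.9739 cont=27.6645 V=28.9739[EX]; j=1 S=83.8669 intr=12.2531 cont=10.9436 V=12.2531[EX]; j=2 S=104.7516 intr=0.0000 cont=1.0983 V=1.0983[hold]; j=3 S=130.8370 intr=0.0000 cont=0.0000 V=0.0000[hold]; j=4 S=163.4183 intr=0.0000 cont=0.0000 V=0.0000[hold]; j=5 S=204.1130 intr=0.0000 cont=0.0000 V=0.0000[hold]  S*(5)=83.8669
k=4: j=0 S=75.0422 intr=21.0778 cont=19.7683 V=21.0778[EX]; j=1 S=93.7294 intr=2.3906 cont=6.2083 V=6.2083[hold]; j=2 S=117.0700 intr=0.0000 cont=0.5046 V=0.5046[hold]; j=3 S=146.2230 intr=0.0000 cont=0.0000 V=0.0000[hold]; j=4 S=182.6357 intr=0.0000 cont=0.0000 V=0.0000[hold]  S*(4)=75.0422
k=3: j=0 S=83.8669 intr=12.2531 cont=12.9553 V=12.9553[hold]; j=1 S=104.7516 intr=0.0000 cont=3.1182 V=3.1182[hold]; j=2 S=130.8370 intr=0.0000 cont=0.2318 V=0.2318[hold]; j=3 S=163.4183 intr=0.0000 cont=0.0000 V=0.0000[hold]  S*(3)=-
k=2: j=0 S=93.7294 intr=2.3906 cont=7.5952 V=7.5952[hold]; j=1 S=117.0700 intr=0.0000 cont=1.5548 V=1.5548[hold]; j=2 S=146.2230 intr=0.0000 cont=0.1065 V=0.1065[hold]  S*(2)=-
k=1: j=0 S=104.7516 intr=0.0000 cont=4.3088 V=4.3088[hold]; j=1 S=130.8370 intr=0.0000 cont=0.7705 V=0.7705[hold]  S*(1)=-
k=0: j=0 S=117.0700 intr=0.0000 cont=2.3856 V=2.3856[hold]  S*(0)=-

price = 2.3856
boundary = - - - - 75.0422 83.8669
tree:
2.3856
4.3088 0.7705
7.5952 1.5548 0.1065
12.9553 3.1182 0.2318 0.0000
21.0778 6.2083 0.5046 0.0000 0.0000
28.9739 12.2531 1.0983 0.0000 0.0000 0.0000
36.0392 21.0778 2.3906 0.0000 0.0000 0.0000 0.0000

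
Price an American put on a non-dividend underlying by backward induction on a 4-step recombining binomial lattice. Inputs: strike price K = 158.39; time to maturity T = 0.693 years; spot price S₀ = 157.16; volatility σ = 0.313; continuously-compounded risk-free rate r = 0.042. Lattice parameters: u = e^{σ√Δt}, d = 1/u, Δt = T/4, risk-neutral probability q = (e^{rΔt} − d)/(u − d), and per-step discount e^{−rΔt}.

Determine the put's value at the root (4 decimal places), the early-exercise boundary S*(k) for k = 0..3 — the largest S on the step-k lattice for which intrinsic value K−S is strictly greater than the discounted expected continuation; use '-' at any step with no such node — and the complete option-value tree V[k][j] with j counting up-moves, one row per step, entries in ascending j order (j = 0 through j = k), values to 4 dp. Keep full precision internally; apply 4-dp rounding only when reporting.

price = 14.6199
boundary = - - 121.1104 137.9627
tree:
14.6199
23.8557 5.4292
37.2796 10.5354 0.3086
52.0734 20.4273 0.6161 0.0000
65.0601 37.2796 1.2300 0.0000 0.0000

params: Δt=0.17325 u=1.13915 d=0.87785 q=0.49542 e^(-rΔt)=0.99275
t_4 payoffs: 65.0601 37.2796 1.2300 0.0000 0.0000
t_3: node(3,0) S=106.3166 payoff=52.0734 vs cont=50.9251 → 52.0734 [stop]  node(3,1) S=137.9627 payoff=20.4273 vs cont=19.2789 → 20.4273 [stop]  node(3,2) S=179.0286 payoff=0.0000 vs cont=0.6161 → 0.6161 [wait]  node(3,3) S=232.3180 payoff=0.0000 vs cont=0.0000 → 0.0000 [wait]  ⇒ S*(3)=137.9627
t_2: node(2,0) S=121.1104 payoff=37.2796 vs cont=36.1313 → 37.2796 [stop]  node(2,1) S=157.1600 payoff=1.2300 vs cont=10.5354 → 10.5354 [wait]  node(2,2) S=203.9401 payoff=0.0000 vs cont=0.3086 → 0.3086 [wait]  ⇒ S*(2)=121.1104
t_1: node(1,0) S=137.9627 payoff=20.4273 vs cont=23.8557 → 23.8557 [wait]  node(1,1) S=179.0286 payoff=0.0000 vs cont=5.4292 → 5.4292 [wait]  ⇒ S*(1)=-
t_0: node(0,0) S=157.1600 payoff=1.2300 vs cont=14.6199 → 14.6199 [wait]  ⇒ S*(0)=-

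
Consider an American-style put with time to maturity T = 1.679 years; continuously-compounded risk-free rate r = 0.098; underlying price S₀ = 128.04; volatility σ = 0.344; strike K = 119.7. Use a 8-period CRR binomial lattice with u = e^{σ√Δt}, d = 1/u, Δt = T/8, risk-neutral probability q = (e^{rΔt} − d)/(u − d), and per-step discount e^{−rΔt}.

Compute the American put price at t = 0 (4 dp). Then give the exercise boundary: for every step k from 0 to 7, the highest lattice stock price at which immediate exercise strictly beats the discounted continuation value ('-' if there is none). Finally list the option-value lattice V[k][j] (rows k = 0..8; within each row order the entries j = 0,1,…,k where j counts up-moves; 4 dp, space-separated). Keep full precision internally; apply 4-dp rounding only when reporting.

price = 11.2339
boundary = - - - 79.8030 68.1675 79.8030 93.4247 79.8030
tree:
11.2339
17.6934 5.8646
27.0300 9.9898 2.3838
39.8970 16.5182 4.5093 0.5652
51.5325 26.3035 8.3645 1.2181 0.0000
61.4715 39.8970 15.1092 2.6251 0.0000 0.0000
69.9614 51.5325 26.2753 5.6573 0.0000 0.0000 0.0000
77.2135 61.4715 39.8970 12.1922 0.0000 0.0000 0.0000 0.0000
83.4081 69.9614 51.5325 26.2753 0.0000 0.0000 0.0000 0.0000 0.0000

Δt=0.20988  u=1.17069  d=0.85420  q=0.52634  discount=0.97964
step 8 (expiry): payoffs max(K−S,0) = 83.4081 69.9614 51.5325 26.2753 0.0000 0.0000 0.0000 0.0000 0.0000
step 7: (k=7,j=0): S=42.4865, (K−S)⁺=77.2135, hold=74.7767 ⇒ V=77.2135 exercise | (k=7,j=1): S=58.2285, (K−S)⁺=61.4715, hold=59.0347 ⇒ V=61.4715 exercise | (k=7,j=2): S=79.8030, (K−S)⁺=39.8970, hold=37.4601 ⇒ V=39.8970 exercise | (k=7,j=3): S=109.3714, (K−S)⁺=10.3286, hold=12.1922 ⇒ V=12.1922 continue | (k=7,j=4): S=149.8952, (K−S)⁺=0.0000, hold=0.0000 ⇒ V=0.0000 continue | (k=7,j=5): S=205.4338, (K−S)⁺=0.0000, hold=0.0000 ⇒ V=0.0000 continue | (k=7,j=6): S=281.5503, (K−S)⁺=0.0000, hold=0.0000 ⇒ V=0.0000 continue | (k=7,j=7): S=385.8692, (K−S)⁺=0.0000, hold=0.0000 ⇒ V=0.0000 continue  boundary S*=79.8030
step 6: (k=6,j=0): S=49.7386, (K−S)⁺=69.9614, hold=67.5246 ⇒ V=69.9614 exercise | (k=6,j=1): S=68.1675, (K−S)⁺=51.5325, hold=49.0957 ⇒ V=51.5325 exercise | (k=6,j=2): S=93.4247, (K−S)⁺=26.2753, hold=24.7994 ⇒ V=26.2753 exercise | (k=6,j=3): S=128.0400, (K−S)⁺=0.0000, hold=5.6573 ⇒ V=5.6573 continue | (k=6,j=4): S=175.4809, (K−S)⁺=0.0000, hold=0.0000 ⇒ V=0.0000 continue | (k=6,j=5): S=240.4994, (K−S)⁺=0.0000, hold=0.0000 ⇒ V=0.0000 continue | (k=6,j=6): S=329.6082, (K−S)⁺=0.0000, hold=0.0000 ⇒ V=0.0000 continue  boundary S*=93.4247
step 5: (k=5,j=0): S=58.2285, (K−S)⁺=61.4715, hold=59.0347 ⇒ V=61.4715 exercise | (k=5,j=1): S=79.8030, (K−S)⁺=39.8970, hold=37.4601 ⇒ V=39.8970 exercise | (k=5,j=2): S=109.3714, (K−S)⁺=10.3286, hold=15.1092 ⇒ V=15.1092 continue | (k=5,j=3): S=149.8952, (K−S)⁺=0.0000, hold=2.6251 ⇒ V=2.6251 continue | (k=5,j=4): S=205.4338, (K−S)⁺=0.0000, hold=0.0000 ⇒ V=0.0000 continue | (k=5,j=5): S=281.5503, (K−S)⁺=0.0000, hold=0.0000 ⇒ V=0.0000 continue  boundary S*=79.8030
step 4: (k=4,j=0): S=68.1675, (K−S)⁺=51.5325, hold=49.0957 ⇒ V=51.5325 exercise | (k=4,j=1): S=93.4247, (K−S)⁺=26.2753, hold=26.3035 ⇒ V=26.3035 continue | (k=4,j=2): S=128.0400, (K−S)⁺=0.0000, hold=8.3645 ⇒ V=8.3645 continue | (k=4,j=3): S=175.4809, (K−S)⁺=0.0000, hold=1.2181 ⇒ V=1.2181 continue | (k=4,j=4): S=240.4994, (K−S)⁺=0.0000, hold=0.0000 ⇒ V=0.0000 continue  boundary S*=68.1675
step 3: (k=3,j=0): S=79.8030, (K−S)⁺=39.8970, hold=37.4747 ⇒ V=39.8970 exercise | (k=3,j=1): S=109.3714, (K−S)⁺=10.3286, hold=16.5182 ⇒ V=16.5182 continue | (k=3,j=2): S=149.8952, (K−S)⁺=0.0000, hold=4.5093 ⇒ V=4.5093 continue | (k=3,j=3): S=205.4338, (K−S)⁺=0.0000, hold=0.5652 ⇒ V=0.5652 continue  boundary S*=79.8030
step 2: (k=2,j=0): S=93.4247, (K−S)⁺=26.2753, hold=27.0300 ⇒ V=27.0300 continue | (k=2,j=1): S=128.0400, (K−S)⁺=0.0000, hold=9.9898 ⇒ V=9.9898 continue | (k=2,j=2): S=175.4809, (K−S)⁺=0.0000, hold=2.3838 ⇒ V=2.3838 continue  boundary S*=-
step 1: (k=1,j=0): S=109.3714, (K−S)⁺=10.3286, hold=17.6934 ⇒ V=17.6934 continue | (k=1,j=1): S=149.8952, (K−S)⁺=0.0000, hold=5.8646 ⇒ V=5.8646 continue  boundary S*=-
step 0: (k=0,j=0): S=128.0400, (K−S)⁺=0.0000, hold=11.2339 ⇒ V=11.2339 continue  boundary S*=-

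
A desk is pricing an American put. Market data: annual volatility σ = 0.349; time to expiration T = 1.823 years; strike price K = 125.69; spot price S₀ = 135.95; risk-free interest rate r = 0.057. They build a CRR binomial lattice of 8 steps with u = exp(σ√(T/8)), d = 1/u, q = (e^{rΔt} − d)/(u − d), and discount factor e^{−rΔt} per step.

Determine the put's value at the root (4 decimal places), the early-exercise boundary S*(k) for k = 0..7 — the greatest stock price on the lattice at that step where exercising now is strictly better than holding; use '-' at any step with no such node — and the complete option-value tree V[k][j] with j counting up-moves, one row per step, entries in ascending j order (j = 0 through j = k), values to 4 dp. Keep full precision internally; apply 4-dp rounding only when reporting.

price = 14.7577
boundary = - - - 82.4745 69.8178 82.4745 69.8178 82.4745
tree:
14.7577
21.8028 8.0297
31.2429 12.8409 3.3812
43.2155 19.9711 5.9765 0.8486
55.8722 30.0108 10.3553 1.7109 0.0000
66.5865 43.2155 17.4622 3.4492 0.0000 0.0000
75.6566 55.8722 28.3202 6.9539 0.0000 0.0000 0.0000
83.3348 66.5865 43.2155 14.0196 0.0000 0.0000 0.0000 0.0000
89.8347 75.6566 55.8722 28.2645 0.0000 0.0000 0.0000 0.0000 0.0000

params: Δt=0.22787 u=1.18128 d=0.84654 q=0.49750 e^(-rΔt)=0.98710
t_8 payoffs: 89.8347 75.6566 55.8722 28.2645 0.0000 0.0000 0.0000 0.0000 0.0000
t_7: node(7,0) S=42.3552 payoff=83.3348 vs cont=81.7128 → 83.3348 [stop]  node(7,1) S=59.1035 payoff=66.5865 vs cont=64.9645 → 66.5865 [stop]  node(7,2) S=82.4745 payoff=43.2155 vs cont=41.5935 → 43.2155 [stop]  node(7,3) S=115.0869 payoff=10.6031 vs cont=14.0196 → 14.0196 [wait]  node(7,4) S=160.5952 payoff=0.0000 vs cont=0.0000 → 0.0000 [wait]  node(7,5) S=224.0985 payoff=0.0000 vs cont=0.0000 → 0.0000 [wait]  node(7,6) S=312.7127 payoff=0.0000 vs cont=0.0000 → 0.0000 [wait]  node(7,7) S=436.3671 payoff=0.0000 vs cont=0.0000 → 0.0000 [wait]  ⇒ S*(7)=82.4745
t_6: node(6,0) S=50.0334 payoff=75.6566 vs cont=74.0346 → 75.6566 [stop]  node(6,1) S=69.8178 payoff=55.8722 vs cont=54.2502 → 55.8722 [stop]  node(6,2) S=97.4255 payoff=28.2645 vs cont=28.3202 → 28.3202 [wait]  node(6,3) S=135.9500 payoff=0.0000 vs cont=6.9539 → 6.9539 [wait]  node(6,4) S=189.7080 payoff=0.0000 vs cont=0.0000 → 0.0000 [wait]  node(6,5) S=264.7233 payoff=0.0000 vs cont=0.0000 → 0.0000 [wait]  node(6,6) S=369.4016 payoff=0.0000 vs cont=0.0000 → 0.0000 [wait]  ⇒ S*(6)=69.8178
t_5: node(5,0) S=59.1035 payoff=66.5865 vs cont=64.9645 → 66.5865 [stop]  node(5,1) S=82.4745 payoff=43.2155 vs cont=41.6209 → 43.2155 [stop]  node(5,2) S=115.0869 payoff=10.6031 vs cont=17.4622 → 17.4622 [wait]  node(5,3) S=160.5952 payoff=0.0000 vs cont=3.4492 → 3.4492 [wait]  node(5,4) S=224.0985 payoff=0.0000 vs cont=0.0000 → 0.0000 [wait]  node(5,5) S=312.7127 payoff=0.0000 vs cont=0.0000 → 0.0000 [wait]  ⇒ S*(5)=82.4745
t_4: node(4,0) S=69.8178 payoff=55.8722 vs cont=54.2502 → 55.8722 [stop]  node(4,1) S=97.4255 payoff=28.2645 vs cont=30.0108 → 30.0108 [wait]  node(4,2) S=135.9500 payoff=0.0000 vs cont=10.3553 → 10.3553 [wait]  node(4,3) S=189.7080 payoff=0.0000 vs cont=1.7109 → 1.7109 [wait]  node(4,4) S=264.7233 payoff=0.0000 vs cont=0.0000 → 0.0000 [wait]  ⇒ S*(4)=69.8178
t_3: node(3,0) S=82.4745 payoff=43.2155 vs cont=42.4511 → 43.2155 [stop]  node(3,1) S=115.0869 payoff=10.6031 vs cont=19.9711 → 19.9711 [wait]  node(3,2) S=160.5952 payoff=0.0000 vs cont=5.9765 → 5.9765 [wait]  node(3,3) S=224.0985 payoff=0.0000 vs cont=0.8486 → 0.8486 [wait]  ⇒ S*(3)=82.4745
t_2: node(2,0) S=97.4255 payoff=28.2645 vs cont=31.2429 → 31.2429 [wait]  node(2,1) S=135.9500 payoff=0.0000 vs cont=12.8409 → 12.8409 [wait]  node(2,2) S=189.7080 payoff=0.0000 vs cont=3.3812 → 3.3812 [wait]  ⇒ S*(2)=-
t_1: node(1,0) S=115.0869 payoff=10.6031 vs cont=21.8028 → 21.8028 [wait]  node(1,1) S=160.5952 payoff=0.0000 vs cont=8.0297 → 8.0297 [wait]  ⇒ S*(1)=-
t_0: node(0,0) S=135.9500 payoff=0.0000 vs cont=14.7577 → 14.7577 [wait]  ⇒ S*(0)=-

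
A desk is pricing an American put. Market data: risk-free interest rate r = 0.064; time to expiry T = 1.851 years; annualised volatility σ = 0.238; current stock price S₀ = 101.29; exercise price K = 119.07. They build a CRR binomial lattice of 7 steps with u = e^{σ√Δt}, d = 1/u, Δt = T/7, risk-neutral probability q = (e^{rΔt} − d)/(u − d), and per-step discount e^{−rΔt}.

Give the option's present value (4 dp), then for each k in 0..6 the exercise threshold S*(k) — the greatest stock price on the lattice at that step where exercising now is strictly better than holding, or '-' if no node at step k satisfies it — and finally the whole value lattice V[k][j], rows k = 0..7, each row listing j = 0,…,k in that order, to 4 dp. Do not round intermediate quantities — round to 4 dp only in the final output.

Δt=0.26443  u=1.13019  d=0.88481  q=0.53900  discount=0.98322
step 7 (expiry): payoffs max(K−S,0) = 76.0663 64.1401 48.9064 29.4479 4.5930 0.0000 0.0000 0.0000
step 6: (k=6,j=0): S=48.6024, (K−S)⁺=70.4676, hold=68.4695 ⇒ V=70.4676 exercise | (k=6,j=1): S=62.0813, (K−S)⁺=56.9887, hold=54.9906 ⇒ V=56.9887 exercise | (k=6,j=2): S=79.2982, (K−S)⁺=39.7718, hold=37.7736 ⇒ V=39.7718 exercise | (k=6,j=3): S=101.2900, (K−S)⁺=17.7800, hold=15.7819 ⇒ V=17.7800 exercise | (k=6,j=4): S=129.3807, (K−S)⁺=0.0000, hold=2.0819 ⇒ V=2.0819 continue | (k=6,j=5): S=165.2618, (K−S)⁺=0.0000, hold=0.0000 ⇒ V=0.0000 continue | (k=6,j=6): S=211.0938, (K−S)⁺=0.0000, hold=0.0000 ⇒ V=0.0000 continue  boundary S*=101.2900
step 5: (k=5,j=0): S=54.9299, (K−S)⁺=64.1401, hold=62.1419 ⇒ V=64.1401 exercise | (k=5,j=1): S=70.1636, (K−S)⁺=48.9064, hold=46.9082 ⇒ V=48.9064 exercise | (k=5,j=2): S=89.6221, (K−S)⁺=29.4479, hold=27.4498 ⇒ V=29.4479 exercise | (k=5,j=3): S=114.4770, (K−S)⁺=4.5930, hold=9.1624 ⇒ V=9.1624 continue | (k=5,j=4): S=146.2248, (K−S)⁺=0.0000, hold=0.9436 ⇒ V=0.9436 continue | (k=5,j=5): S=186.7773, (K−S)⁺=0.0000, hold=0.0000 ⇒ V=0.0000 continue  boundary S*=89.6221
step 4: (k=4,j=0): S=62.0813, (K−S)⁺=56.9887, hold=54.9906 ⇒ V=56.9887 exercise | (k=4,j=1): S=79.2982, (K−S)⁺=39.7718, hold=37.7736 ⇒ V=39.7718 exercise | (k=4,j=2): S=101.2900, (K−S)⁺=17.7800, hold=18.2034 ⇒ V=18.2034 continue | (k=4,j=3): S=129.3807, (K−S)⁺=0.0000, hold=4.6531 ⇒ V=4.6531 continue | (k=4,j=4): S=165.2618, (K−S)⁺=0.0000, hold=0.4277 ⇒ V=0.4277 continue  boundary S*=79.2982
step 3: (k=3,j=0): S=70.1636, (K−S)⁺=48.9064, hold=46.9082 ⇒ V=48.9064 exercise | (k=3,j=1): S=89.6221, (K−S)⁺=29.4479, hold=27.6742 ⇒ V=29.4479 exercise | (k=3,j=2): S=114.4770, (K−S)⁺=4.5930, hold=10.7169 ⇒ V=10.7169 continue | (k=3,j=3): S=146.2248, (K−S)⁺=0.0000, hold=2.3358 ⇒ V=2.3358 continue  boundary S*=89.6221
step 2: (k=2,j=0): S=79.2982, (K−S)⁺=39.7718, hold=37.7736 ⇒ V=39.7718 exercise | (k=2,j=1): S=101.2900, (K−S)⁺=17.7800, hold=19.0272 ⇒ V=19.0272 continue | (k=2,j=2): S=129.3807, (K−S)⁺=0.0000, hold=6.0955 ⇒ V=6.0955 continue  boundary S*=79.2982
step 1: (k=1,j=0): S=89.6221, (K−S)⁺=29.4479, hold=28.1108 ⇒ V=29.4479 exercise | (k=1,j=1): S=114.4770, (K−S)⁺=4.5930, hold=11.8548 ⇒ V=11.8548 continue  boundary S*=89.6221
step 0: (k=0,j=0): S=101.2900, (K−S)⁺=17.7800, hold=19.6302 ⇒ V=19.6302 continue  boundary S*=-

price = 19.6302
boundary = - 89.6221 79.2982 89.6221 79.2982 89.6221 101.2900
tree:
19.6302
29.4479 11.8548
39.7718 19.0272 6.0955
48.9064 29.4479 10.7169 2.3358
56.9887 39.7718 18.2034 4.6531 0.4277
64.1401 48.9064 29.4479 9.1624 0.9436 0.0000
70.4676 56.9887 39.7718 17.7800 2.0819 0.0000 0.0000
76.0663 64.1401 48.9064 29.4479 4.5930 0.0000 0.0000 0.0000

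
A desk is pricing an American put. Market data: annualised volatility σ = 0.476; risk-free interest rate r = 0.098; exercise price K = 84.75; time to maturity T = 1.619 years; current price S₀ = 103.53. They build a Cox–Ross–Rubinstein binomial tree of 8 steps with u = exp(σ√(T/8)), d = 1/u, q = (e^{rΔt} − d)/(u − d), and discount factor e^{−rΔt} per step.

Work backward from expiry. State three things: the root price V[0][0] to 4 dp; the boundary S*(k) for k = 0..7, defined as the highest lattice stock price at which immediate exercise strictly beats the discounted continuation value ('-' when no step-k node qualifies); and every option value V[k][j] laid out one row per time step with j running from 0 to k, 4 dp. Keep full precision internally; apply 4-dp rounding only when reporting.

Δt=0.20237, u=1.23879, d=0.80724, q=0.49309, disc=e^(-rΔt)=0.98036
k=8 terminal: V=max(K-S,0) → 66.0824 56.1027 40.7880 17.2860 0.0000 0.0000 0.0000 0.0000 0.0000
k=7: j=0 S=23.1252 intr=61.6248 cont=59.9605 V=61.6248[EX]; j=1 S=35.4879 intr=49.2621 cont=47.5978 V=49.2621[EX]; j=2 S=54.4596 intr=30.2904 cont=28.6261 V=30.2904[EX]; j=3 S=83.5736 intr=1.1764 cont=8.5905 V=8.5905[hold]; j=4 S=128.2518 intr=0.0000 cont=0.0000 V=0.0000[hold]; j=5 S=196.8148 intr=0.0000 cont=0.0000 V=0.0000[hold]; j=6 S=302.0313 intr=0.0000 cont=0.0000 V=0.0000[hold]; j=7 S=463.4964 intr=0.0000 cont=0.0000 V=0.0000[hold]  S*(7)=54.4596
k=6: j=0 S=28.6473 intr=56.1027 cont=54.4385 V=56.1027[EX]; j=1 S=43.9620 intr=40.7880 cont=39.1237 V=40.7880[EX]; j=2 S=67.4640 intr=17.2860 cont=19.2057 V=19.2057[hold]; j=3 S=103.5300 intr=0.0000 cont=4.2691 V=4.2691[hold]; j=4 S=158.8768 intr=0.0000 cont=0.0000 V=0.0000[hold]; j=5 S=243.8119 intr=0.0000 cont=0.0000 V=0.0000[hold]; j=6 S=374.1530 intr=0.0000 cont=0.0000 V=0.0000[hold]  S*(6)=43.9620
k=5: j=0 S=35.4879 intr=49.2621 cont=47.5978 V=49.2621[EX]; j=1 S=54.4596 intr=30.2904 cont=29.5541 V=30.2904[EX]; j=2 S=83.5736 intr=1.1764 cont=11.6082 V=11.6082[hold]; j=3 S=128.2518 intr=0.0000 cont=2.1216 V=2.1216[hold]; j=4 S=196.8148 intr=0.0000 cont=0.0000 V=0.0000[hold]; j=5 S=302.0313 intr=0.0000 cont=0.0000 V=0.0000[hold]  S*(5)=54.4596
k=4: j=0 S=43.9620 intr=40.7880 cont=39.1237 V=40.7880[EX]; j=1 S=67.4640 intr=17.2860 cont=20.6645 V=20.6645[hold]; j=2 S=103.5300 intr=0.0000 cont=6.7944 V=6.7944[hold]; j=3 S=158.8768 intr=0.0000 cont=1.0543 V=1.0543[hold]; j=4 S=243.8119 intr=0.0000 cont=0.0000 V=0.0000[hold]  S*(4)=43.9620
k=3: j=0 S=54.4596 intr=30.2904 cont=30.2593 V=30.2904[EX]; j=1 S=83.5736 intr=1.1764 cont=13.5538 V=13.5538[hold]; j=2 S=128.2518 intr=0.0000 cont=3.8862 V=3.8862[hold]; j=3 S=196.8148 intr=0.0000 cont=0.5240 V=0.5240[hold]  S*(3)=54.4596
k=2: j=0 S=67.4640 intr=17.2860 cont=21.6051 V=21.6051[hold]; j=1 S=103.5300 intr=0.0000 cont=8.6143 V=8.6143[hold]; j=2 S=158.8768 intr=0.0000 cont=2.1846 V=2.1846[hold]  S*(2)=-
k=1: j=0 S=83.5736 intr=1.1764 cont=14.9010 V=14.9010[hold]; j=1 S=128.2518 intr=0.0000 cont=5.3370 V=5.3370[hold]  S*(1)=-
k=0: j=0 S=103.5300 intr=0.0000 cont=9.9851 V=9.9851[hold]  S*(0)=-

price = 9.9851
boundary = - - - 54.4596 43.9620 54.4596 43.9620 54.4596
tree:
9.9851
14.9010 5.3370
21.6051 8.6143 2.1846
30.2904 13.5538 3.8862 0.5240
40.7880 20.6645 6.7944 1.0543 0.0000
49.2621 30.2904 11.6082 2.1216 0.0000 0.0000
56.1027 40.7880 19.2057 4.2691 0.0000 0.0000 0.0000
61.6248 49.2621 30.2904 8.5905 0.0000 0.0000 0.0000 0.0000
66.0824 56.1027 40.7880 17.2860 0.0000 0.0000 0.0000 0.0000 0.0000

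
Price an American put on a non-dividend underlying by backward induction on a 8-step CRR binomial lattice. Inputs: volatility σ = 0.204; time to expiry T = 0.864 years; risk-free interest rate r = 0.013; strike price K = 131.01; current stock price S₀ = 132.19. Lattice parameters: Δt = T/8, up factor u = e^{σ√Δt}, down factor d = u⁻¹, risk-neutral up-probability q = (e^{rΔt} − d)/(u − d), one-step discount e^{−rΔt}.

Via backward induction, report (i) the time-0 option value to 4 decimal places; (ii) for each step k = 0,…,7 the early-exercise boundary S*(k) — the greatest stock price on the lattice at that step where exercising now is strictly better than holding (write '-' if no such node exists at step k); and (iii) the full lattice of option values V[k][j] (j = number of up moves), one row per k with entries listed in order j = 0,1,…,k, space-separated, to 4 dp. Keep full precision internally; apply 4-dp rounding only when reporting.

params: Δt=0.10800 u=1.06934 d=0.93516 q=0.49372 e^(-rΔt)=0.99860
t_8 payoffs: 53.6933 42.5993 29.9135 15.4075 0.0000 0.0000 0.0000 0.0000 0.0000
t_7: node(7,0) S=82.6778 payoff=48.3322 vs cont=48.1484 → 48.3322 [stop]  node(7,1) S=94.5410 payoff=36.4690 vs cont=36.2851 → 36.4690 [stop]  node(7,2) S=108.1065 payoff=22.9035 vs cont=22.7197 → 22.9035 [stop]  node(7,3) S=123.6184 payoff=7.3916 vs cont=7.7896 → 7.7896 [wait]  node(7,4) S=141.3560 payoff=0.0000 vs cont=0.0000 → 0.0000 [wait]  node(7,5) S=161.6388 payoff=0.0000 vs cont=0.0000 → 0.0000 [wait]  node(7,6) S=184.8318 payoff=0.0000 vs cont=0.0000 → 0.0000 [wait]  node(7,7) S=211.3528 payoff=0.0000 vs cont=0.0000 → 0.0000 [wait]  ⇒ S*(7)=108.1065
t_6: node(6,0) S=88.4107 payoff=42.5993 vs cont=42.4155 → 42.5993 [stop]  node(6,1) S=101.0965 payoff=29.9135 vs cont=29.7297 → 29.9135 [stop]  node(6,2) S=115.6025 payoff=15.4075 vs cont=15.4199 → 15.4199 [wait]  node(6,3) S=132.1900 payoff=0.0000 vs cont=3.9382 → 3.9382 [wait]  node(6,4) S=151.1576 payoff=0.0000 vs cont=0.0000 → 0.0000 [wait]  node(6,5) S=172.8467 payoff=0.0000 vs cont=0.0000 → 0.0000 [wait]  node(6,6) S=197.6480 payoff=0.0000 vs cont=0.0000 → 0.0000 [wait]  ⇒ S*(6)=101.0965
t_5: node(5,0) S=94.5410 payoff=36.4690 vs cont=36.2851 → 36.4690 [stop]  node(5,1) S=108.1065 payoff=22.9035 vs cont=22.7258 → 22.9035 [stop]  node(5,2) S=123.6184 payoff=7.3916 vs cont=9.7375 → 9.7375 [wait]  node(5,3) S=141.3560 payoff=0.0000 vs cont=1.9911 → 1.9911 [wait]  node(5,4) S=161.6388 payoff=0.0000 vs cont=0.0000 → 0.0000 [wait]  node(5,5) S=184.8318 payoff=0.0000 vs cont=0.0000 → 0.0000 [wait]  ⇒ S*(5)=108.1065
t_4: node(4,0) S=101.0965 payoff=29.9135 vs cont=29.7297 → 29.9135 [stop]  node(4,1) S=115.6025 payoff=15.4075 vs cont=16.3802 → 16.3802 [wait]  node(4,2) S=132.1900 payoff=0.0000 vs cont=5.9047 → 5.9047 [wait]  node(4,3) S=151.1576 payoff=0.0000 vs cont=1.0066 → 1.0066 [wait]  node(4,4) S=172.8467 payoff=0.0000 vs cont=0.0000 → 0.0000 [wait]  ⇒ S*(4)=101.0965
t_3: node(3,0) S=108.1065 payoff=22.9035 vs cont=23.1993 → 23.1993 [wait]  node(3,1) S=123.6184 payoff=7.3916 vs cont=11.1925 → 11.1925 [wait]  node(3,2) S=141.3560 payoff=0.0000 vs cont=3.4815 → 3.4815 [wait]  node(3,3) S=161.6388 payoff=0.0000 vs cont=0.5089 → 0.5089 [wait]  ⇒ S*(3)=-
t_2: node(2,0) S=115.6025 payoff=15.4075 vs cont=17.2471 → 17.2471 [wait]  node(2,1) S=132.1900 payoff=0.0000 vs cont=7.3751 → 7.3751 [wait]  node(2,2) S=151.1576 payoff=0.0000 vs cont=2.0111 → 2.0111 [wait]  ⇒ S*(2)=-
t_1: node(1,0) S=123.6184 payoff=7.3916 vs cont=12.3558 → 12.3558 [wait]  node(1,1) S=141.3560 payoff=0.0000 vs cont=4.7202 → 4.7202 [wait]  ⇒ S*(1)=-
t_0: node(0,0) S=132.1900 payoff=0.0000 vs cont=8.5739 → 8.5739 [wait]  ⇒ S*(0)=-

price = 8.5739
boundary = - - - - 101.0965 108.1065 101.0965 108.1065
tree:
8.5739
12.3558 4.7202
17.2471 7.3751 2.0111
23.1993 11.1925 3.4815 0.5089
29.9135 16.3802 5.9047 1.0066 0.0000
36.4690 22.9035 9.7375 1.9911 0.0000 0.0000
42.5993 29.9135 15.4199 3.9382 0.0000 0.0000 0.0000
48.3322 36.4690 22.9035 7.7896 0.0000 0.0000 0.0000 0.0000
53.6933 42.5993 29.9135 15.4075 0.0000 0.0000 0.0000 0.0000 0.0000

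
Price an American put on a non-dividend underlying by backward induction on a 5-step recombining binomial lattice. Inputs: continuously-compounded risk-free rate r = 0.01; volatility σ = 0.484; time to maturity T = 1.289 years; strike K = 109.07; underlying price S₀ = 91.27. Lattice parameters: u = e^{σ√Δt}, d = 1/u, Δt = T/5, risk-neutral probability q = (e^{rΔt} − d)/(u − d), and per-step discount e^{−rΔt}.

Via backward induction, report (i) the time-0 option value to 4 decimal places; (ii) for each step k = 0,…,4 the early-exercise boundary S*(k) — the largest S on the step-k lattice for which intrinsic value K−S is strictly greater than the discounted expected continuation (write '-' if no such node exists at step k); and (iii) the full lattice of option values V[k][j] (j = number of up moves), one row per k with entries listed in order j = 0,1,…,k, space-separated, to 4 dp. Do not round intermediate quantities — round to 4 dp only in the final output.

Δt=0.25780  u=1.27858  d=0.78212  q=0.44407  discount=0.99743
step 5 (expiry): payoffs max(K−S,0) = 82.3586 65.4034 37.6858 0.0000 0.0000 0.0000
step 4: (k=4,j=0): S=34.1526, (K−S)⁺=74.9174, hold=74.6366 ⇒ V=74.9174 exercise | (k=4,j=1): S=55.8310, (K−S)⁺=53.2390, hold=52.9582 ⇒ V=53.2390 exercise | (k=4,j=2): S=91.2700, (K−S)⁺=17.8000, hold=20.8967 ⇒ V=20.8967 continue | (k=4,j=3): S=149.2040, (K−S)⁺=0.0000, hold=0.0000 ⇒ V=0.0000 continue | (k=4,j=4): S=243.9119, (K−S)⁺=0.0000, hold=0.0000 ⇒ V=0.0000 continue  boundary S*=55.8310
step 3: (k=3,j=0): S=43.6666, (K−S)⁺=65.4034, hold=65.1226 ⇒ V=65.4034 exercise | (k=3,j=1): S=71.3842, (K−S)⁺=37.6858, hold=38.7767 ⇒ V=38.7767 continue | (k=3,j=2): S=116.6955, (K−S)⁺=0.0000, hold=11.5872 ⇒ V=11.5872 continue | (k=3,j=3): S=190.7685, (K−S)⁺=0.0000, hold=0.0000 ⇒ V=0.0000 continue  boundary S*=43.6666
step 2: (k=2,j=0): S=55.8310, (K−S)⁺=53.2390, hold=53.4413 ⇒ V=53.4413 continue | (k=2,j=1): S=91.2700, (K−S)⁺=17.8000, hold=26.6339 ⇒ V=26.6339 continue | (k=2,j=2): S=149.2040, (K−S)⁺=0.0000, hold=6.4251 ⇒ V=6.4251 continue  boundary S*=-
step 1: (k=1,j=0): S=71.3842, (K−S)⁺=37.6858, hold=41.4300 ⇒ V=41.4300 continue | (k=1,j=1): S=116.6955, (K−S)⁺=0.0000, hold=17.6143 ⇒ V=17.6143 continue  boundary S*=-
step 0: (k=0,j=0): S=91.2700, (K−S)⁺=17.8000, hold=30.7747 ⇒ V=30.7747 continue  boundary S*=-

price = 30.7747
boundary = - - - 43.6666 55.8310
tree:
30.7747
41.4300 17.6143
53.4413 26.6339 6.4251
65.4034 38.7767 11.5872 0.0000
74.9174 53.2390 20.8967 0.0000 0.0000
82.3586 65.4034 37.6858 0.0000 0.0000 0.0000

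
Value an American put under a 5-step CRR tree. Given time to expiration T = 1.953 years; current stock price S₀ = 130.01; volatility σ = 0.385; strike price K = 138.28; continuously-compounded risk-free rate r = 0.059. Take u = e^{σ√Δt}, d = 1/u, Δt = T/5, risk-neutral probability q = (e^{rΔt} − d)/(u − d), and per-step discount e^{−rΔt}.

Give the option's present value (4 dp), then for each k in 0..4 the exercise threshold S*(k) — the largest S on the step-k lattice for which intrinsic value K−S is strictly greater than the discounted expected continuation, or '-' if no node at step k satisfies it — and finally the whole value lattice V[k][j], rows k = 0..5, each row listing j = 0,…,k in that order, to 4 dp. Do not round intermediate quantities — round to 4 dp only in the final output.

price = 26.5500
boundary = - - 80.3488 63.1656 80.3488
tree:
26.5500
40.0005 13.7124
57.9312 23.1070 4.5153
75.1144 37.5859 9.0265 0.0000
88.6229 57.9312 18.0449 0.0000 0.0000
99.2424 75.1144 36.0736 0.0000 0.0000 0.0000

params: Δt=0.39060 u=1.27203 d=0.78614 q=0.48811 e^(-rΔt)=0.97722
t_5 payoffs: 99.2424 75.1144 36.0736 0.0000 0.0000 0.0000
t_4: node(4,0) S=49.6571 payoff=88.6229 vs cont=85.4726 → 88.6229 [stop]  node(4,1) S=80.3488 payoff=57.9312 vs cont=54.7810 → 57.9312 [stop]  node(4,2) S=130.0100 payoff=8.2700 vs cont=18.0449 → 18.0449 [wait]  node(4,3) S=210.3654 payoff=0.0000 vs cont=0.0000 → 0.0000 [wait]  node(4,4) S=340.3861 payoff=0.0000 vs cont=0.0000 → 0.0000 [wait]  ⇒ S*(4)=80.3488
t_3: node(3,0) S=63.1656 payoff=75.1144 vs cont=71.9641 → 75.1144 [stop]  node(3,1) S=102.2064 payoff=36.0736 vs cont=37.5859 → 37.5859 [wait]  node(3,2) S=165.3772 payoff=0.0000 vs cont=9.0265 → 9.0265 [wait]  node(3,3) S=267.5920 payoff=0.0000 vs cont=0.0000 → 0.0000 [wait]  ⇒ S*(3)=63.1656
t_2: node(2,0) S=80.3488 payoff=57.9312 vs cont=55.5023 → 57.9312 [stop]  node(2,1) S=130.0100 payoff=8.2700 vs cont=23.1070 → 23.1070 [wait]  node(2,2) S=210.3654 payoff=0.0000 vs cont=4.5153 → 4.5153 [wait]  ⇒ S*(2)=80.3488
t_1: node(1,0) S=102.2064 payoff=36.0736 vs cont=40.0005 → 40.0005 [wait]  node(1,1) S=165.3772 payoff=0.0000 vs cont=13.7124 → 13.7124 [wait]  ⇒ S*(1)=-
t_0: node(0,0) S=130.0100 payoff=8.2700 vs cont=26.5500 → 26.5500 [wait]  ⇒ S*(0)=-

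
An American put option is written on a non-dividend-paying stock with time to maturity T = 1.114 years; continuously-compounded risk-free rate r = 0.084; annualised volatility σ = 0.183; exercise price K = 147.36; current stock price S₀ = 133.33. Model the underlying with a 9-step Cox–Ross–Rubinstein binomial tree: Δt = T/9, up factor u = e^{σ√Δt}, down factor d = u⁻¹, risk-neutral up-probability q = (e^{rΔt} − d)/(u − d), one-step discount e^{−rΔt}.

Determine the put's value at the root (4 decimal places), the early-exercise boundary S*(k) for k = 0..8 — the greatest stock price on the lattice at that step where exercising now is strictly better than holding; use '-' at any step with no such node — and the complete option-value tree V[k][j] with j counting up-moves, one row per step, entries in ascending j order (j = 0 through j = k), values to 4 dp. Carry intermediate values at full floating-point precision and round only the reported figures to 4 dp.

Δt=0.12378  u=1.06650  d=0.93765  q=0.56502  discount=0.98966
step 9 (expiry): payoffs max(K−S,0) = 72.6676 62.4030 50.7279 37.4483 22.3437 5.1634 0.0000 0.0000 0.0000 0.0000
step 8: (k=8,j=0): S=79.6595, (K−S)⁺=67.7005, hold=66.1762 ⇒ V=67.7005 exercise | (k=8,j=1): S=90.6067, (K−S)⁺=56.7533, hold=55.2291 ⇒ V=56.7533 exercise | (k=8,j=2): S=103.0583, (K−S)⁺=44.3017, hold=42.7775 ⇒ V=44.3017 exercise | (k=8,j=3): S=117.2210, (K−S)⁺=30.1390, hold=28.6148 ⇒ V=30.1390 exercise | (k=8,j=4): S=133.3300, (K−S)⁺=14.0300, hold=12.5058 ⇒ V=14.0300 exercise | (k=8,j=5): S=151.6528, (K−S)⁺=0.0000, hold=2.2228 ⇒ V=2.2228 continue | (k=8,j=6): S=172.4936, (K−S)⁺=0.0000, hold=0.0000 ⇒ V=0.0000 continue | (k=8,j=7): S=196.1984, (K−S)⁺=0.0000, hold=0.0000 ⇒ V=0.0000 continue | (k=8,j=8): S=223.1608, (K−S)⁺=0.0000, hold=0.0000 ⇒ V=0.0000 continue  boundary S*=133.3300
step 7: (k=7,j=0): S=84.9570, (K−S)⁺=62.4030, hold=60.8788 ⇒ V=62.4030 exercise | (k=7,j=1): S=96.6321, (K−S)⁺=50.7279, hold=49.2037 ⇒ V=50.7279 exercise | (k=7,j=2): S=109.9117, (K−S)⁺=37.4483, hold=35.9240 ⇒ V=37.4483 exercise | (k=7,j=3): S=125.0163, (K−S)⁺=22.3437, hold=20.8195 ⇒ V=22.3437 exercise | (k=7,j=4): S=142.1966, (K−S)⁺=5.1634, hold=7.2825 ⇒ V=7.2825 continue | (k=7,j=5): S=161.7378, (K−S)⁺=0.0000, hold=0.9569 ⇒ V=0.9569 continue | (k=7,j=6): S=183.9646, (K−S)⁺=0.0000, hold=0.0000 ⇒ V=0.0000 continue | (k=7,j=7): S=209.2458, (K−S)⁺=0.0000, hold=0.0000 ⇒ V=0.0000 continue  boundary S*=125.0163
step 6: (k=6,j=0): S=90.6067, (K−S)⁺=56.7533, hold=55.2291 ⇒ V=56.7533 exercise | (k=6,j=1): S=103.0583, (K−S)⁺=44.3017, hold=42.7775 ⇒ V=44.3017 exercise | (k=6,j=2): S=117.2210, (K−S)⁺=30.1390, hold=28.6148 ⇒ V=30.1390 exercise | (k=6,j=3): S=133.3300, (K−S)⁺=14.0300, hold=13.6907 ⇒ V=14.0300 exercise | (k=6,j=4): S=151.6528, (K−S)⁺=0.0000, hold=3.6700 ⇒ V=3.6700 continue | (k=6,j=5): S=172.4936, (K−S)⁺=0.0000, hold=0.4119 ⇒ V=0.4119 continue | (k=6,j=6): S=196.1984, (K−S)⁺=0.0000, hold=0.0000 ⇒ V=0.0000 continue  boundary S*=133.3300
step 5: (k=5,j=0): S=96.6321, (K−S)⁺=50.7279, hold=49.2037 ⇒ V=50.7279 exercise | (k=5,j=1): S=109.9117, (K−S)⁺=37.4483, hold=35.9240 ⇒ V=37.4483 exercise | (k=5,j=2): S=125.0163, (K−S)⁺=22.3437, hold=20.8195 ⇒ V=22.3437 exercise | (k=5,j=3): S=142.1966, (K−S)⁺=5.1634, hold=8.0918 ⇒ V=8.0918 continue | (k=5,j=4): S=161.7378, (K−S)⁺=0.0000, hold=1.8102 ⇒ V=1.8102 continue | (k=5,j=5): S=183.9646, (K−S)⁺=0.0000, hold=0.1773 ⇒ V=0.1773 continue  boundary S*=125.0163
step 4: (k=4,j=0): S=103.0583, (K−S)⁺=44.3017, hold=42.7775 ⇒ V=44.3017 exercise | (k=4,j=1): S=117.2210, (K−S)⁺=30.1390, hold=28.6148 ⇒ V=30.1390 exercise | (k=4,j=2): S=133.3300, (K−S)⁺=14.0300, hold=14.1433 ⇒ V=14.1433 continue | (k=4,j=3): S=151.6528, (K−S)⁺=0.0000, hold=4.4956 ⇒ V=4.4956 continue | (k=4,j=4): S=172.4936, (K−S)⁺=0.0000, hold=0.8784 ⇒ V=0.8784 continue  boundary S*=117.2210
step 3: (k=3,j=0): S=109.9117, (K−S)⁺=37.4483, hold=35.9240 ⇒ V=37.4483 exercise | (k=3,j=1): S=125.0163, (K−S)⁺=22.3437, hold=20.8828 ⇒ V=22.3437 exercise | (k=3,j=2): S=142.1966, (K−S)⁺=5.1634, hold=8.6022 ⇒ V=8.6022 continue | (k=3,j=3): S=161.7378, (K−S)⁺=0.0000, hold=2.4265 ⇒ V=2.4265 continue  boundary S*=125.0163
step 2: (k=2,j=0): S=117.2210, (K−S)⁺=30.1390, hold=28.6148 ⇒ V=30.1390 exercise | (k=2,j=1): S=133.3300, (K−S)⁺=14.0300, hold=14.4287 ⇒ V=14.4287 continue | (k=2,j=2): S=151.6528, (K−S)⁺=0.0000, hold=5.0599 ⇒ V=5.0599 continue  boundary S*=117.2210
step 1: (k=1,j=0): S=125.0163, (K−S)⁺=22.3437, hold=21.0424 ⇒ V=22.3437 exercise | (k=1,j=1): S=142.1966, (K−S)⁺=5.1634, hold=9.0406 ⇒ V=9.0406 continue  boundary S*=125.0163
step 0: (k=0,j=0): S=133.3300, (K−S)⁺=14.0300, hold=14.6738 ⇒ V=14.6738 continue  boundary S*=-

price = 14.6738
boundary = - 125.0163 117.2210 125.0163 117.2210 125.0163 133.3300 125.0163 133.3300
tree:
14.6738
22.3437 9.0406
30.1390 14.4287 5.0599
37.4483 22.3437 8.6022 2.4265
44.3017 30.1390 14.1433 4.4956 0.8784
50.7279 37.4483 22.3437 8.0918 1.8102 0.1773
56.7533 44.3017 30.1390 14.0300 3.6700 0.4119 0.0000
62.4030 50.7279 37.4483 22.3437 7.2825 0.9569 0.0000 0.0000
67.7005 56.7533 44.3017 30.1390 14.0300 2.2228 0.0000 0.0000 0.0000
72.6676 62.4030 50.7279 37.4483 22.3437 5.1634 0.0000 0.0000 0.0000 0.0000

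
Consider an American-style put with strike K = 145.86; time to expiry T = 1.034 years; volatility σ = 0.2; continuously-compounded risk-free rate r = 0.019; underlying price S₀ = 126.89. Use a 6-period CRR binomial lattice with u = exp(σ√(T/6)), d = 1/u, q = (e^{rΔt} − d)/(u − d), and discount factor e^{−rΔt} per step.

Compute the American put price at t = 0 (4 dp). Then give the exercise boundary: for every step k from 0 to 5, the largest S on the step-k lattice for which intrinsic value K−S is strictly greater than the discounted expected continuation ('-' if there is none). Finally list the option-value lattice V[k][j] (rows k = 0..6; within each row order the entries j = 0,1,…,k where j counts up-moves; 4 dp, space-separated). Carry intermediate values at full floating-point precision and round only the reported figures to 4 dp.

price = 21.5074
boundary = - - 107.4761 116.7803 107.4761 116.7803
tree:
21.5074
29.3483 13.7759
38.3839 20.4689 7.1463
46.9468 29.0797 11.9575 2.3624
54.8275 38.3839 19.2333 4.7307 0.0000
62.0804 46.9468 29.0797 9.4732 0.0000 0.0000
68.7553 54.8275 38.3839 18.9700 0.0000 0.0000 0.0000

Δt=0.17233  u=1.08657  d=0.92033  q=0.49898  discount=0.99673
step 6 (expiry): payoffs max(K−S,0) = 68.7553 54.8275 38.3839 18.9700 0.0000 0.0000 0.0000
step 5: (k=5,j=0): S=83.7796, (K−S)⁺=62.0804, hold=61.6035 ⇒ V=62.0804 exercise | (k=5,j=1): S=98.9132, (K−S)⁺=46.9468, hold=46.4700 ⇒ V=46.9468 exercise | (k=5,j=2): S=116.7803, (K−S)⁺=29.0797, hold=28.6029 ⇒ V=29.0797 exercise | (k=5,j=3): S=137.8749, (K−S)⁺=7.9851, hold=9.4732 ⇒ V=9.4732 continue | (k=5,j=4): S=162.7799, (K−S)⁺=0.0000, hold=0.0000 ⇒ V=0.0000 continue | (k=5,j=5): S=192.1836, (K−S)⁺=0.0000, hold=0.0000 ⇒ V=0.0000 continue  boundary S*=116.7803
step 4: (k=4,j=0): S=91.0325, (K−S)⁺=54.8275, hold=54.3507 ⇒ V=54.8275 exercise | (k=4,j=1): S=107.4761, (K−S)⁺=38.3839, hold=37.9071 ⇒ V=38.3839 exercise | (k=4,j=2): S=126.8900, (K−S)⁺=18.9700, hold=19.2333 ⇒ V=19.2333 continue | (k=4,j=3): S=149.8107, (K−S)⁺=0.0000, hold=4.7307 ⇒ V=4.7307 continue | (k=4,j=4): S=176.8718, (K−S)⁺=0.0000, hold=0.0000 ⇒ V=0.0000 continue  boundary S*=107.4761
step 3: (k=3,j=0): S=98.9132, (K−S)⁺=46.9468, hold=46.4700 ⇒ V=46.9468 exercise | (k=3,j=1): S=116.7803, (K−S)⁺=29.0797, hold=28.7338 ⇒ V=29.0797 exercise | (k=3,j=2): S=137.8749, (K−S)⁺=7.9851, hold=11.9575 ⇒ V=11.9575 continue | (k=3,j=3): S=162.7799, (K−S)⁺=0.0000, hold=2.3624 ⇒ V=2.3624 continue  boundary S*=116.7803
step 2: (k=2,j=0): S=107.4761, (K−S)⁺=38.3839, hold=37.9071 ⇒ V=38.3839 exercise | (k=2,j=1): S=126.8900, (K−S)⁺=18.9700, hold=20.4689 ⇒ V=20.4689 continue | (k=2,j=2): S=149.8107, (K−S)⁺=0.0000, hold=7.1463 ⇒ V=7.1463 continue  boundary S*=107.4761
step 1: (k=1,j=0): S=116.7803, (K−S)⁺=29.0797, hold=29.3483 ⇒ V=29.3483 continue | (k=1,j=1): S=137.8749, (K−S)⁺=7.9851, hold=13.7759 ⇒ V=13.7759 continue  boundary S*=-
step 0: (k=0,j=0): S=126.8900, (K−S)⁺=18.9700, hold=21.5074 ⇒ V=21.5074 continue  boundary S*=-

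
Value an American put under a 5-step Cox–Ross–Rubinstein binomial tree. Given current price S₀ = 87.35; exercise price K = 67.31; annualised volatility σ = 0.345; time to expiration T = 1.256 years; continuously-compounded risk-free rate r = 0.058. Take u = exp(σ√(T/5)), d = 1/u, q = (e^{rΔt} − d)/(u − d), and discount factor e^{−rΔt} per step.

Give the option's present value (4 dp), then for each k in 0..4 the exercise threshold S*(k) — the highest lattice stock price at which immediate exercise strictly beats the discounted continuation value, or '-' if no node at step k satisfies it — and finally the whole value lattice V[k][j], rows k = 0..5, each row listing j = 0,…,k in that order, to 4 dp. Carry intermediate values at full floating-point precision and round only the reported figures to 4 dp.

price = 3.1889
boundary = - - - - 43.7403
tree:
3.1889
5.5537 0.9094
9.4148 1.8421 0.0000
15.3535 3.7317 0.0000 0.0000
23.5697 7.5593 0.0000 0.0000 0.0000
30.5152 15.3132 0.0000 0.0000 0.0000 0.0000

params: Δt=0.25120 u=1.18876 d=0.84121 q=0.49911 e^(-rΔt)=0.98554
t_5 payoffs: 30.5152 15.3132 0.0000 0.0000 0.0000 0.0000
t_4: node(4,0) S=43.7403 payoff=23.5697 vs cont=22.5962 → 23.5697 [stop]  node(4,1) S=61.8119 payoff=5.4981 vs cont=7.5593 → 7.5593 [wait]  node(4,2) S=87.3500 payoff=0.0000 vs cont=0.0000 → 0.0000 [wait]  node(4,3) S=123.4394 payoff=0.0000 vs cont=0.0000 → 0.0000 [wait]  node(4,4) S=174.4393 payoff=0.0000 vs cont=0.0000 → 0.0000 [wait]  ⇒ S*(4)=43.7403
t_3: node(3,0) S=51.9968 payoff=15.3132 vs cont=15.3535 → 15.3535 [wait]  node(3,1) S=73.4797 payoff=0.0000 vs cont=3.7317 → 3.7317 [wait]  node(3,2) S=103.8385 payoff=0.0000 vs cont=0.0000 → 0.0000 [wait]  node(3,3) S=146.7402 payoff=0.0000 vs cont=0.0000 → 0.0000 [wait]  ⇒ S*(3)=-
t_2: node(2,0) S=61.8119 payoff=5.4981 vs cont=9.4148 → 9.4148 [wait]  node(2,1) S=87.3500 payoff=0.0000 vs cont=1.8421 → 1.8421 [wait]  node(2,2) S=123.4394 payoff=0.0000 vs cont=0.0000 → 0.0000 [wait]  ⇒ S*(2)=-
t_1: node(1,0) S=73.4797 payoff=0.0000 vs cont=5.5537 → 5.5537 [wait]  node(1,1) S=103.8385 payoff=0.0000 vs cont=0.9094 → 0.9094 [wait]  ⇒ S*(1)=-
t_0: node(0,0) S=87.3500 payoff=0.0000 vs cont=3.1889 → 3.1889 [wait]  ⇒ S*(0)=-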